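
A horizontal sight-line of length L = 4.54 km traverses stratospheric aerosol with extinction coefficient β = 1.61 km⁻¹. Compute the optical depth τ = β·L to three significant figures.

7.31

τ = β·L = 1.61 × 4.54 = 7.3094.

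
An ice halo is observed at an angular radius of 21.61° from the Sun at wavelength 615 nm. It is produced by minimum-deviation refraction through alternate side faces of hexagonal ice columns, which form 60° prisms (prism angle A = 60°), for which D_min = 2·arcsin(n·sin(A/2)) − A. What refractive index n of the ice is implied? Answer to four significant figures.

1.307

Rearranging: n = sin((D_min + A)/2) / sin(A/2).
(D_min + A)/2 = (21.61° + 60°)/2 = 40.805°.
n = sin 40.805° / sin 30° = 0.6535 / 0.5000 = 1.3070.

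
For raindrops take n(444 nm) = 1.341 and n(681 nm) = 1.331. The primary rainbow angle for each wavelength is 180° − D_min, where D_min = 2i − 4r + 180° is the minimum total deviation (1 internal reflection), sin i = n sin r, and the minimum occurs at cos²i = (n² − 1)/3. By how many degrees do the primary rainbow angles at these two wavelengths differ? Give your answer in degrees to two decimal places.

At 444 nm (n = 1.341): cos²i = 0.26609 → i = 58.946°, r = 39.705°, D_min = 139.071°, rainbow angle = 40.929°.
At 681 nm (n = 1.331): cos²i = 0.25719 → i = 59.527°, r = 40.356°, D_min = 137.630°, rainbow angle = 42.370°.
Angular width = |40.929° − 42.370°| = 1.441°.

1.44°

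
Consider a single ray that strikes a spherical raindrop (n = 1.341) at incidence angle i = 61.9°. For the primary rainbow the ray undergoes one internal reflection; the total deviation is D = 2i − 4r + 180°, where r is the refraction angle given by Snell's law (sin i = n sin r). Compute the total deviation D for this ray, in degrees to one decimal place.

139.3°

sin r = sin 61.9° / 1.341 = 0.8821/1.341 = 0.6578; r = 41.13°.
D = 2·61.9° − 4·41.13° + 180° = 123.80° − 164.53° + 180° = 139.27°.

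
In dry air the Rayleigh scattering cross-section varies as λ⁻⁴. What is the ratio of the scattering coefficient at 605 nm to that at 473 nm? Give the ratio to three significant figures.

Rayleigh scattering ∝ λ⁻⁴, so the ratio of coefficients is the inverse fourth power of the wavelength ratio.
σ(605)/σ(473) = (473/605)⁴ = (0.7818)⁴ = 0.3736.

0.374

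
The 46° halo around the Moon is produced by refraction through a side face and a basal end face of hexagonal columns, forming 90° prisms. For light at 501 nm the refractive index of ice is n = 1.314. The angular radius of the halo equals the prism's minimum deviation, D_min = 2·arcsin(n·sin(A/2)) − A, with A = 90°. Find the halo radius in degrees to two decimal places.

n·sin(A/2) = 1.314 × sin 45° = 1.314 × 0.7071 = 0.9291.
D_min = 2·arcsin(0.9291) − 90° = 2 × 68.301° − 90° = 46.602°.

46.60°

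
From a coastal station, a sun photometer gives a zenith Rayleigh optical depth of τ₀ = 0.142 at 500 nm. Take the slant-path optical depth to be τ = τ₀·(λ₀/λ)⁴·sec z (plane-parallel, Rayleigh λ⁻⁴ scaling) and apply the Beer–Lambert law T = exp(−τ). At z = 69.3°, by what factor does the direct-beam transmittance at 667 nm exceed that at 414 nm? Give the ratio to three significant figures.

Airmass: sec 69.3° = 2.8291.
τ(667 nm) = 0.142 × (500/667)⁴ × 2.8291 = 0.142 × 0.3158 × 2.8291 = 0.1269.
τ(414 nm) = 0.142 × (500/414)⁴ × 2.8291 = 0.142 × 2.1275 × 2.8291 = 0.8547.
T(667)/T(414) = exp(τ_B − τ_A) = exp(0.7278) = 2.0706.

2.07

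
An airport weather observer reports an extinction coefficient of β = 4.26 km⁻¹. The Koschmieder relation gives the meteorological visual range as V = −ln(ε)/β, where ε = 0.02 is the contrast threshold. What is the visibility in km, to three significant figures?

0.918 km

V = −ln(0.02) / 4.26 = 3.912 / 4.26 = 0.9183 km.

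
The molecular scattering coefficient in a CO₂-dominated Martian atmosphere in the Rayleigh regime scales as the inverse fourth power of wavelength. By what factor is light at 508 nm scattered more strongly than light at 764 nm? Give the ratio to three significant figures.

Rayleigh scattering ∝ λ⁻⁴, so the ratio of coefficients is the inverse fourth power of the wavelength ratio.
σ(508)/σ(764) = (764/508)⁴ = (1.5039)⁴ = 5.116.

5.12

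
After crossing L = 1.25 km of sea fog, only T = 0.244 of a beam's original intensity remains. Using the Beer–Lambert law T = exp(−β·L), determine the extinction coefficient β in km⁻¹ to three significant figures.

Beer–Lambert: T = exp(−βL) ⇒ β = −ln(T)/L = −ln(0.244)/1.25 = 1.4106/1.25 = 1.128 km⁻¹.

1.13 km⁻¹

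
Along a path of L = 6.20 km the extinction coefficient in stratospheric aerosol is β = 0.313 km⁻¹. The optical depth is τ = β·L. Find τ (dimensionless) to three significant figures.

τ = β·L = 0.313 × 6.20 = 1.9406.

1.94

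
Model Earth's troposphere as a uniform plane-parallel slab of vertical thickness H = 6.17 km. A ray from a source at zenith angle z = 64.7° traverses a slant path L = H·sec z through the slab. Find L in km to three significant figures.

14.4 km

sec z = 1/cos 64.7° = 2.3400.
L = 6.17 × 2.3400 = 14.438 km.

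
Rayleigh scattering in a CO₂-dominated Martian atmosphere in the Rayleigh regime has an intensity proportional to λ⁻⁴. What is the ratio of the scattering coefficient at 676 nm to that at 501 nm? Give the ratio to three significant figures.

Rayleigh scattering ∝ λ⁻⁴, so the ratio of coefficients is the inverse fourth power of the wavelength ratio.
σ(676)/σ(501) = (501/676)⁴ = (0.7411)⁴ = 0.3017.

0.302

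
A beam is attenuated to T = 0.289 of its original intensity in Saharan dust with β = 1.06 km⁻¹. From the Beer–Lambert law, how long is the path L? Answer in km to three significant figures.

Beer–Lambert: T = exp(−βL) ⇒ L = −ln(T)/β = −ln(0.289)/1.06 = 1.2413/1.06 = 1.171 km.

1.17 km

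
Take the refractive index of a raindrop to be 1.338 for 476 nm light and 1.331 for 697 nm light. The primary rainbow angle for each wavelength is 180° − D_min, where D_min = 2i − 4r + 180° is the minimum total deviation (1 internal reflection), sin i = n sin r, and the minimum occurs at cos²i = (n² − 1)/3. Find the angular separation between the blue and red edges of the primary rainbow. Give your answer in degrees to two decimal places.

At 476 nm (n = 1.338): cos²i = 0.26341 → i = 59.120°, r = 39.899°, D_min = 138.643°, rainbow angle = 41.357°.
At 697 nm (n = 1.331): cos²i = 0.25719 → i = 59.527°, r = 40.356°, D_min = 137.630°, rainbow angle = 42.370°.
Angular width = |41.357° − 42.370°| = 1.013°.

1.01°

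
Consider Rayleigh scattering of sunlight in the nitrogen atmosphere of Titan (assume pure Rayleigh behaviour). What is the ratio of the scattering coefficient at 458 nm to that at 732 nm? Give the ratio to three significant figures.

Rayleigh scattering ∝ λ⁻⁴, so the ratio of coefficients is the inverse fourth power of the wavelength ratio.
σ(458)/σ(732) = (732/458)⁴ = (1.5983)⁴ = 6.525.

6.53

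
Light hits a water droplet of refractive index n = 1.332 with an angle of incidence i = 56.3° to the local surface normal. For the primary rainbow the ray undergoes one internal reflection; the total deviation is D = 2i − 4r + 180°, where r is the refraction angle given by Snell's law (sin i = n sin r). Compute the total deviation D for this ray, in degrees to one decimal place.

sin r = sin 56.3° / 1.332 = 0.8320/1.332 = 0.6246; r = 38.65°.
D = 2·56.3° − 4·38.65° + 180° = 112.60° − 154.61° + 180° = 137.99°.

138.0°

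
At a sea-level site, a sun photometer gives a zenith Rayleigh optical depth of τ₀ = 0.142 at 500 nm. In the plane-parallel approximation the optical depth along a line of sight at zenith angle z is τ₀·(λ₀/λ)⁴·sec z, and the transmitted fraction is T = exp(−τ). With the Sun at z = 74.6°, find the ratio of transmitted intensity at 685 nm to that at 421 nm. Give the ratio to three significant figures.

Airmass: sec 74.6° = 3.7657.
τ(685 nm) = 0.142 × (500/685)⁴ × 3.7657 = 0.142 × 0.2839 × 3.7657 = 0.1518.
τ(421 nm) = 0.142 × (500/421)⁴ × 3.7657 = 0.142 × 1.9895 × 3.7657 = 1.0639.
T(685)/T(421) = exp(τ_B − τ_A) = exp(0.9121) = 2.4895.

2.49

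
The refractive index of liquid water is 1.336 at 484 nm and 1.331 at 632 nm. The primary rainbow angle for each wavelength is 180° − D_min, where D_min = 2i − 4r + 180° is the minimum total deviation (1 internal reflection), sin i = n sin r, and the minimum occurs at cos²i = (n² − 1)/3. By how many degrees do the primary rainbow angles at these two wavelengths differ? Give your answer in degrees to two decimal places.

0.73°

At 484 nm (n = 1.336): cos²i = 0.26163 → i = 59.236°, r = 40.029°, D_min = 138.356°, rainbow angle = 41.644°.
At 632 nm (n = 1.331): cos²i = 0.25719 → i = 59.527°, r = 40.356°, D_min = 137.630°, rainbow angle = 42.370°.
Angular width = |41.644° − 42.370°| = 0.726°.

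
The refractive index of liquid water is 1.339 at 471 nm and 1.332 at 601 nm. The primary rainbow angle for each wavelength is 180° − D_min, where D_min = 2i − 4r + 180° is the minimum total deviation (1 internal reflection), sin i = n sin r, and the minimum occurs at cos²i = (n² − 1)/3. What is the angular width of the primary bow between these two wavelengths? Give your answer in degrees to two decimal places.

1.01°

At 471 nm (n = 1.339): cos²i = 0.26431 → i = 59.062°, r = 39.834°, D_min = 138.786°, rainbow angle = 41.214°.
At 601 nm (n = 1.332): cos²i = 0.25807 → i = 59.469°, r = 40.290°, D_min = 137.776°, rainbow angle = 42.224°.
Angular width = |41.214° − 42.224°| = 1.010°.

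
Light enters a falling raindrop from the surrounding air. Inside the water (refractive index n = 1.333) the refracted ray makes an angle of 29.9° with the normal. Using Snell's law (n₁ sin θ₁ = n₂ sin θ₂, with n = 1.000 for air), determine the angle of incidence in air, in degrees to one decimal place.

41.6°

Snell: sin θ_i = n · sin θ_r = 1.333 × sin 29.9° = 1.333 × 0.4985 = 0.6645.
θ_i = arcsin(0.6645) = 41.64°.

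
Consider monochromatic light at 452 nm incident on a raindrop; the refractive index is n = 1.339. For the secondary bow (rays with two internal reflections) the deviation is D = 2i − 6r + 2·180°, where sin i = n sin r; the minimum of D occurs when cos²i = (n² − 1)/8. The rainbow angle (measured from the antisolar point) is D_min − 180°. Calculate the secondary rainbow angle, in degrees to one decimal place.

52.5°

cos²i = (1.79292 − 1)/8 = 0.09912; i = arccos(0.31483) = 71.650°.
sin r = sin 71.650°/1.339 = 0.70885; r = 45.141°.
D_min = 2·71.650° − 6·45.141° + 360° = 232.451°.
Rainbow angle = D_min − 180° = 52.451°.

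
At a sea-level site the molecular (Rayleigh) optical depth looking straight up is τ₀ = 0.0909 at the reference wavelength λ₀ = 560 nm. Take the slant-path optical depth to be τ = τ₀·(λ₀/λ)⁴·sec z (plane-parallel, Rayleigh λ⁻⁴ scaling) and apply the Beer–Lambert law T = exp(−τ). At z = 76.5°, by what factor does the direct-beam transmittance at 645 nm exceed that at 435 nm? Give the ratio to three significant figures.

2.34

Airmass: sec 76.5° = 4.2837.
τ(645 nm) = 0.0909 × (560/645)⁴ × 4.2837 = 0.0909 × 0.5682 × 4.2837 = 0.2213.
τ(435 nm) = 0.0909 × (560/435)⁴ × 4.2837 = 0.0909 × 2.7466 × 4.2837 = 1.0695.
T(645)/T(435) = exp(τ_B − τ_A) = exp(0.8482) = 2.3355.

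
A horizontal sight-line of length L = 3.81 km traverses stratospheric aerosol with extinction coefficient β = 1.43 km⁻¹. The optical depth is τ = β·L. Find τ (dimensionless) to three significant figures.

5.45

τ = β·L = 1.43 × 3.81 = 5.4483.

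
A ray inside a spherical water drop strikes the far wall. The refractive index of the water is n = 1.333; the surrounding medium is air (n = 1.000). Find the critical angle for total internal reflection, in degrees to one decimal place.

48.6°

sin θ_c = n_air / n = 1.000 / 1.333 = 0.7502.
θ_c = arcsin(0.7502) = 48.61°.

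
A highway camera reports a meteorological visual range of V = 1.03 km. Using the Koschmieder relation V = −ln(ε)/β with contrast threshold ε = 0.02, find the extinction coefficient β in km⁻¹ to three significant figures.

β = −ln(0.02) / V = 3.912 / 1.03 = 3.7981 km⁻¹.

3.80 km⁻¹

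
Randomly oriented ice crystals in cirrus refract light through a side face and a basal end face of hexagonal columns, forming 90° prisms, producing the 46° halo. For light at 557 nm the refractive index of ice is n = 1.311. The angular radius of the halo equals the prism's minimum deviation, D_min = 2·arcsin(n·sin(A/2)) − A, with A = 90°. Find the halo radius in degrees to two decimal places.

n·sin(A/2) = 1.311 × sin 45° = 1.311 × 0.7071 = 0.9270.
D_min = 2·arcsin(0.9270) − 90° = 2 × 67.974° − 90° = 45.949°.

45.95°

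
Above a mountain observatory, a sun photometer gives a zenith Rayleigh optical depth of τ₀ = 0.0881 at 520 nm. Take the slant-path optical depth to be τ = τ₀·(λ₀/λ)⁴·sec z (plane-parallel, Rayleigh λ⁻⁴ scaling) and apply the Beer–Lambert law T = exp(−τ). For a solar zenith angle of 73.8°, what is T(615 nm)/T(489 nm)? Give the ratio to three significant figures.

1.27

Airmass: sec 73.8° = 3.5843.
τ(615 nm) = 0.0881 × (520/615)⁴ × 3.5843 = 0.0881 × 0.5111 × 3.5843 = 0.1614.
τ(489 nm) = 0.0881 × (520/489)⁴ × 3.5843 = 0.0881 × 1.2787 × 3.5843 = 0.4038.
T(615)/T(489) = exp(τ_B − τ_A) = exp(0.2424) = 1.2743.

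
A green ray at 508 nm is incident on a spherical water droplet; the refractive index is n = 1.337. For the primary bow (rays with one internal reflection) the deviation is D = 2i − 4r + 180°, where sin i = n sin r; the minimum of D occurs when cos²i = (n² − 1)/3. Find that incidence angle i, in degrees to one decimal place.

59.2°

cos²i = (1.337² − 1)/3 = (1.78757 − 1)/3 = 0.26252.
cos i = 0.51237, so i = 59.178°.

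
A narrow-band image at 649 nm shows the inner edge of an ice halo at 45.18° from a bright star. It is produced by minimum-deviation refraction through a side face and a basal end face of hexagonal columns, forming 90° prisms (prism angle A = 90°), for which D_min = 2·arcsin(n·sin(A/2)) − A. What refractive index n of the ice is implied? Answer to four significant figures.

Rearranging: n = sin((D_min + A)/2) / sin(A/2).
(D_min + A)/2 = (45.18° + 90°)/2 = 67.590°.
n = sin 67.590° / sin 45° = 0.9245 / 0.7071 = 1.3074.

1.307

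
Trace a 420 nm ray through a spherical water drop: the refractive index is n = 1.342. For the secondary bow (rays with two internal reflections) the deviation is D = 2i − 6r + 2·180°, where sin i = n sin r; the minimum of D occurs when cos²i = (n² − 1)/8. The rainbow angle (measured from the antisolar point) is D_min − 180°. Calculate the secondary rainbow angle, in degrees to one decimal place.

53.2°

cos²i = (1.80096 − 1)/8 = 0.10012; i = arccos(0.31642) = 71.554°.
sin r = sin 71.554°/1.342 = 0.70687; r = 44.981°.
D_min = 2·71.554° − 6·44.981° + 360° = 233.222°.
Rainbow angle = D_min − 180° = 53.222°.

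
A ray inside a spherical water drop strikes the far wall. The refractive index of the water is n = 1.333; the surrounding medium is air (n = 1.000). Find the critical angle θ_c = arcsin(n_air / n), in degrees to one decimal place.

48.6°

sin θ_c = n_air / n = 1.000 / 1.333 = 0.7502.
θ_c = arcsin(0.7502) = 48.61°.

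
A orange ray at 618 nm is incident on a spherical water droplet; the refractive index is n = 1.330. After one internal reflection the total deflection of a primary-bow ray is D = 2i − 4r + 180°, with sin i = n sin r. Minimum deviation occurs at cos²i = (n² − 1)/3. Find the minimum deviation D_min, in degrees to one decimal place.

137.5°

cos²i = (1.76890 − 1)/3 = 0.25630; i = arccos(0.50626) = 59.585°.
sin r = sin 59.585°/1.330 = 0.64841; r = 40.422°.
D_min = 2·59.585° − 4·40.422° + 180° = 137.484°.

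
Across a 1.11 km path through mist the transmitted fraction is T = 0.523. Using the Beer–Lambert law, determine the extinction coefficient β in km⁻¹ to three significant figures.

Beer–Lambert: T = exp(−βL) ⇒ β = −ln(T)/L = −ln(0.523)/1.11 = 0.6482/1.11 = 0.5839 km⁻¹.

0.584 km⁻¹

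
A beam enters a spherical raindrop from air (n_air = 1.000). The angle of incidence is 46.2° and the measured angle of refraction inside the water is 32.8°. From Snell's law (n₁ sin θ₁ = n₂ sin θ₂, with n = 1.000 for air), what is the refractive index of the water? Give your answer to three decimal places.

1.332

n = sin θ_i / sin θ_r = sin 46.2° / sin 32.8° = 0.7218 / 0.5417 = 1.3324.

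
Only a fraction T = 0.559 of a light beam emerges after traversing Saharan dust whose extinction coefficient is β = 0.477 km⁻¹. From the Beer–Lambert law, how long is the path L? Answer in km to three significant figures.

1.22 km

Beer–Lambert: T = exp(−βL) ⇒ L = −ln(T)/β = −ln(0.559)/0.477 = 0.5816/0.477 = 1.219 km.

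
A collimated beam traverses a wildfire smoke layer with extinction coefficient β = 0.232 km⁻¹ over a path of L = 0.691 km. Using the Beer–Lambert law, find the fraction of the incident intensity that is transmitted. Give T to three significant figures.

τ = β·L = 0.232 × 0.691 = 0.1603.
T = exp(−0.1603) = 0.8519.

0.852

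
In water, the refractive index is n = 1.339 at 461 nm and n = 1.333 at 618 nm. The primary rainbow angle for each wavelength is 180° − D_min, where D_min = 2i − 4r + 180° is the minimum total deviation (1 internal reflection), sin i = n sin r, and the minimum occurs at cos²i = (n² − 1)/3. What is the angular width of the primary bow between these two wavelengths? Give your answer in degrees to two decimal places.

0.86°

At 461 nm (n = 1.339): cos²i = 0.26431 → i = 59.062°, r = 39.834°, D_min = 138.786°, rainbow angle = 41.214°.
At 618 nm (n = 1.333): cos²i = 0.25896 → i = 59.410°, r = 40.225°, D_min = 137.922°, rainbow angle = 42.078°.
Angular width = |41.214° − 42.078°| = 0.865°.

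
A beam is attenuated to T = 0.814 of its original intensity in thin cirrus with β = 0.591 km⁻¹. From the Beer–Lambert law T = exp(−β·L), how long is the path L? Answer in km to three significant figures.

0.348 km

Beer–Lambert: T = exp(−βL) ⇒ L = −ln(T)/β = −ln(0.814)/0.591 = 0.2058/0.591 = 0.3482 km.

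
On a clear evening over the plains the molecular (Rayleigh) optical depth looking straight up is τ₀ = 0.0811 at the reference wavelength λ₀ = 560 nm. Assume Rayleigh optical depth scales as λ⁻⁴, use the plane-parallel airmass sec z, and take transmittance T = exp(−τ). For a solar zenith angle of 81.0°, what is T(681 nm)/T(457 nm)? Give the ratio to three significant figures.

2.54

Airmass: sec 81.0° = 6.3925.
τ(681 nm) = 0.0811 × (560/681)⁴ × 6.3925 = 0.0811 × 0.4573 × 6.3925 = 0.2371.
τ(457 nm) = 0.0811 × (560/457)⁴ × 6.3925 = 0.0811 × 2.2547 × 6.3925 = 1.1689.
T(681)/T(457) = exp(τ_B − τ_A) = exp(0.9318) = 2.5392.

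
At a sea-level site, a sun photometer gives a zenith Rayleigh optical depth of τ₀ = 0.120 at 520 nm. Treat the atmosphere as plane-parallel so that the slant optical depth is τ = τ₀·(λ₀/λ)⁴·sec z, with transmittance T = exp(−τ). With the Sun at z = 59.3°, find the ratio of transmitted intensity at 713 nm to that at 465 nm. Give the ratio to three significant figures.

1.35

Airmass: sec 59.3° = 1.9587.
τ(713 nm) = 0.120 × (520/713)⁴ × 1.9587 = 0.120 × 0.2829 × 1.9587 = 0.0665.
τ(465 nm) = 0.120 × (520/465)⁴ × 1.9587 = 0.120 × 1.5639 × 1.9587 = 0.3676.
T(713)/T(465) = exp(τ_B − τ_A) = exp(0.3011) = 1.3513.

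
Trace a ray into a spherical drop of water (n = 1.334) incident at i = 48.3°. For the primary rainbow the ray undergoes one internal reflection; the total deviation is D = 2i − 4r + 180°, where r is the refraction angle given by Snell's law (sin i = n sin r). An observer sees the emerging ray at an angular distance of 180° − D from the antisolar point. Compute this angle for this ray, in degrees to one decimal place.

39.5°

sin r = sin 48.3° / 1.334 = 0.7466/1.334 = 0.5597; r = 34.03°.
D = 2·48.3° − 4·34.03° + 180° = 96.60° − 136.14° + 180° = 140.46°.
Angle from antisolar point = 180° − D = 39.54°.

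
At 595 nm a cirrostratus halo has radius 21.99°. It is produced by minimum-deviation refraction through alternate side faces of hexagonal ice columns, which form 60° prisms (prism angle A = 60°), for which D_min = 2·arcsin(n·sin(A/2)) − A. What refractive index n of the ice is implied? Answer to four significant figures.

Rearranging: n = sin((D_min + A)/2) / sin(A/2).
(D_min + A)/2 = (21.99° + 60°)/2 = 40.995°.
n = sin 40.995° / sin 30° = 0.6560 / 0.5000 = 1.3120.

1.312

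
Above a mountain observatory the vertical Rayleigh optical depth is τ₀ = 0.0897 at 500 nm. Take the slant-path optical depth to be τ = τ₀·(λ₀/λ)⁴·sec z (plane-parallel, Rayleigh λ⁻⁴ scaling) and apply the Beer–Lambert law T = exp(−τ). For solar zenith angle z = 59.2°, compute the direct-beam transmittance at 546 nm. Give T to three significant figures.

0.884

sec 59.2° = 1.9530.
τ = 0.0897 × (500/546)⁴ × 1.9530 = 0.0897 × 0.7032 × 1.9530 = 0.1232.
T = exp(−0.1232) = 0.8841.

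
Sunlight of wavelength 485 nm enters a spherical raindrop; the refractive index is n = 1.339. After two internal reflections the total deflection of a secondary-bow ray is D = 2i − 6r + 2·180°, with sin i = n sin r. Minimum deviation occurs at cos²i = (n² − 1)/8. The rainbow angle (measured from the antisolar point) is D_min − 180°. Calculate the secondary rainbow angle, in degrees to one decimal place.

cos²i = (1.79292 − 1)/8 = 0.09912; i = arccos(0.31483) = 71.650°.
sin r = sin 71.650°/1.339 = 0.70885; r = 45.141°.
D_min = 2·71.650° − 6·45.141° + 360° = 232.451°.
Rainbow angle = D_min − 180° = 52.451°.

52.5°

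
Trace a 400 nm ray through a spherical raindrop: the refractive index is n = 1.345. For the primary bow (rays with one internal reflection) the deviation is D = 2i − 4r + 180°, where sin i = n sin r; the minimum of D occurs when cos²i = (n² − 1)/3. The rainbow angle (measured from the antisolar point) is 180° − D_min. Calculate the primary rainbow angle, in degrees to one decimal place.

cos²i = (1.80902 − 1)/3 = 0.26967; i = arccos(0.51930) = 58.715°.
sin r = sin 58.715°/1.345 = 0.63538; r = 39.448°.
D_min = 2·58.715° − 4·39.448° + 180° = 139.635°.
Rainbow angle = 180° − D_min = 40.365°.

40.4°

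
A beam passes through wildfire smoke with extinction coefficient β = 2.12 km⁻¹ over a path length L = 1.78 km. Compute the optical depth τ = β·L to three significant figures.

τ = β·L = 2.12 × 1.78 = 3.7736.

3.77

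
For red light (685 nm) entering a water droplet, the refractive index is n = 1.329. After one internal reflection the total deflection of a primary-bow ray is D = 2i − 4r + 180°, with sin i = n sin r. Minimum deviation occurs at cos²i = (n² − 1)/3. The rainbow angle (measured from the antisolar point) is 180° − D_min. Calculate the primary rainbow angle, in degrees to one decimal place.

cos²i = (1.76624 − 1)/3 = 0.25541; i = arccos(0.50538) = 59.643°.
sin r = sin 59.643°/1.329 = 0.64928; r = 40.487°.
D_min = 2·59.643° − 4·40.487° + 180° = 137.337°.
Rainbow angle = 180° − D_min = 42.663°.

42.7°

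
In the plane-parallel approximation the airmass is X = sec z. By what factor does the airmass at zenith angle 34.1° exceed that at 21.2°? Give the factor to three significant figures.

1.13

X(34.1°)/X(21.2°) = sec 34.1° / sec 21.2° = cos 21.2° / cos 34.1° = 0.9323/0.8281 = 1.1259.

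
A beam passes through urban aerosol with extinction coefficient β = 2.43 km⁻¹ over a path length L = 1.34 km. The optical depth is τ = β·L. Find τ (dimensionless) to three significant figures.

τ = β·L = 2.43 × 1.34 = 3.2562.

3.26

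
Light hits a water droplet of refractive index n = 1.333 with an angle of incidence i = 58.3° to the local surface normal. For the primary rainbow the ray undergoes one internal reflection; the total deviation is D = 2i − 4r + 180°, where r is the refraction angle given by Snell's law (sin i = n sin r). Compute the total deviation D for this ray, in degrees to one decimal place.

sin r = sin 58.3° / 1.333 = 0.8508/1.333 = 0.6383; r = 39.66°.
D = 2·58.3° − 4·39.66° + 180° = 116.60° − 158.65° + 180° = 137.95°.

137.9°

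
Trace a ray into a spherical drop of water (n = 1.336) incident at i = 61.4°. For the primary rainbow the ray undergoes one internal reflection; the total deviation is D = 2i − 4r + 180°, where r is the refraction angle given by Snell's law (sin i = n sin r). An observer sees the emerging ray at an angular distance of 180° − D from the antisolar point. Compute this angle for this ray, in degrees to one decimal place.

41.5°

sin r = sin 61.4° / 1.336 = 0.8780/1.336 = 0.6572; r = 41.08°.
D = 2·61.4° − 4·41.08° + 180° = 122.80° − 164.34° + 180° = 138.46°.
Angle from antisolar point = 180° − D = 41.54°.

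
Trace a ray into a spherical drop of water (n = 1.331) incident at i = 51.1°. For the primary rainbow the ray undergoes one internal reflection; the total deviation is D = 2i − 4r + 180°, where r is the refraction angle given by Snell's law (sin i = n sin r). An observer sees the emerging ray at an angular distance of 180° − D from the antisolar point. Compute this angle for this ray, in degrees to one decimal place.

40.9°

sin r = sin 51.1° / 1.331 = 0.7782/1.331 = 0.5847; r = 35.78°.
D = 2·51.1° − 4·35.78° + 180° = 102.20° − 143.13° + 180° = 139.07°.
Angle from antisolar point = 180° − D = 40.93°.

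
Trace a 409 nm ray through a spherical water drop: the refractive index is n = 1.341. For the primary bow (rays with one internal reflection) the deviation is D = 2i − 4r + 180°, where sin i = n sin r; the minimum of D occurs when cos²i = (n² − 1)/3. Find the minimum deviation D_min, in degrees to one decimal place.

139.1°

cos²i = (1.79828 − 1)/3 = 0.26609; i = arccos(0.51584) = 58.946°.
sin r = sin 58.946°/1.341 = 0.63884; r = 39.705°.
D_min = 2·58.946° − 4·39.705° + 180° = 139.071°.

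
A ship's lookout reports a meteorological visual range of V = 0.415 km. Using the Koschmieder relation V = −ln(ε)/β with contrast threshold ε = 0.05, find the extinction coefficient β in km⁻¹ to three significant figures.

β = −ln(0.05) / V = 2.996 / 0.415 = 7.2186 km⁻¹.

7.22 km⁻¹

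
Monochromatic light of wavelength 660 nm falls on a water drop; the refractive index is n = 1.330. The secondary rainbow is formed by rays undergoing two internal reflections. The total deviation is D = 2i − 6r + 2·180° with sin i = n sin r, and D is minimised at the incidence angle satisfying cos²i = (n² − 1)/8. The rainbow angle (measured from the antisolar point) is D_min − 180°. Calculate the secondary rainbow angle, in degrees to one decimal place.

cos²i = (1.76890 − 1)/8 = 0.09611; i = arccos(0.31002) = 71.940°.
sin r = sin 71.940°/1.330 = 0.71483; r = 45.630°.
D_min = 2·71.940° − 6·45.630° + 360° = 230.101°.
Rainbow angle = D_min − 180° = 50.101°.

50.1°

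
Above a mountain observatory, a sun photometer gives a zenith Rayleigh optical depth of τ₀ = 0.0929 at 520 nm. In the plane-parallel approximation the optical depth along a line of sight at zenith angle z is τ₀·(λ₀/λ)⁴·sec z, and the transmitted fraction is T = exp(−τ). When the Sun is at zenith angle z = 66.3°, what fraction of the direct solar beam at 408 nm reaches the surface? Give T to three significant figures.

0.543

sec 66.3° = 2.4879.
τ = 0.0929 × (520/408)⁴ × 2.4879 = 0.0929 × 2.6386 × 2.4879 = 0.6098.
T = exp(−0.6098) = 0.5434.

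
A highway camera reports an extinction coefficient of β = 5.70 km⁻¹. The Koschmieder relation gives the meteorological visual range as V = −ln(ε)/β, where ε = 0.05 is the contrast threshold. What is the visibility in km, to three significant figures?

0.526 km

V = −ln(0.05) / 5.70 = 2.996 / 5.70 = 0.5256 km.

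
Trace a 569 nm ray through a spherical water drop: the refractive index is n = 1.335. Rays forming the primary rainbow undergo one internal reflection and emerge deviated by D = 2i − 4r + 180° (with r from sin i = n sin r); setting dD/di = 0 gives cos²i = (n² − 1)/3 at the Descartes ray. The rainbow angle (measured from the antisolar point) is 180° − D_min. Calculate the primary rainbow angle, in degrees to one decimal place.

41.8°

cos²i = (1.78222 − 1)/3 = 0.26074; i = arccos(0.51063) = 59.294°.
sin r = sin 59.294°/1.335 = 0.64405; r = 40.094°.
D_min = 2·59.294° − 4·40.094° + 180° = 138.212°.
Rainbow angle = 180° − D_min = 41.788°.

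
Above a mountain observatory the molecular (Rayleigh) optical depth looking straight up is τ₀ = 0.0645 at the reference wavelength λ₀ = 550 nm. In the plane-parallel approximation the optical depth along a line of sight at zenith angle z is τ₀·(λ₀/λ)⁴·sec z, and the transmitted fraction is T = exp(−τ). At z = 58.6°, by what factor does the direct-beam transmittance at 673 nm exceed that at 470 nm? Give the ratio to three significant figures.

Airmass: sec 58.6° = 1.9194.
τ(673 nm) = 0.0645 × (550/673)⁴ × 1.9194 = 0.0645 × 0.4461 × 1.9194 = 0.0552.
τ(470 nm) = 0.0645 × (550/470)⁴ × 1.9194 = 0.0645 × 1.8753 × 1.9194 = 0.2322.
T(673)/T(470) = exp(τ_B − τ_A) = exp(0.1769) = 1.1935.

1.19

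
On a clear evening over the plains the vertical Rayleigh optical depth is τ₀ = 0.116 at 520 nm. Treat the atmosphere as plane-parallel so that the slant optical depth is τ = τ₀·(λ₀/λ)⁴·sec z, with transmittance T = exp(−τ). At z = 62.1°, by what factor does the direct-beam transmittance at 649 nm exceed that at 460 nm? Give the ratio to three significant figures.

1.35

Airmass: sec 62.1° = 2.1371.
τ(649 nm) = 0.116 × (520/649)⁴ × 2.1371 = 0.116 × 0.4121 × 2.1371 = 0.1022.
τ(460 nm) = 0.116 × (520/460)⁴ × 2.1371 = 0.116 × 1.6330 × 2.1371 = 0.4048.
T(649)/T(460) = exp(τ_B − τ_A) = exp(0.3027) = 1.3534.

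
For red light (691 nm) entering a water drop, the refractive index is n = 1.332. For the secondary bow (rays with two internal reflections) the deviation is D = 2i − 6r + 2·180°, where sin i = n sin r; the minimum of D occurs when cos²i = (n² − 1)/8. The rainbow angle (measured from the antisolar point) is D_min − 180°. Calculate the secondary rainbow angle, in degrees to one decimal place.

cos²i = (1.77422 − 1)/8 = 0.09678; i = arccos(0.31109) = 71.875°.
sin r = sin 71.875°/1.332 = 0.71350; r = 45.520°.
D_min = 2·71.875° − 6·45.520° + 360° = 230.628°.
Rainbow angle = D_min − 180° = 50.628°.

50.6°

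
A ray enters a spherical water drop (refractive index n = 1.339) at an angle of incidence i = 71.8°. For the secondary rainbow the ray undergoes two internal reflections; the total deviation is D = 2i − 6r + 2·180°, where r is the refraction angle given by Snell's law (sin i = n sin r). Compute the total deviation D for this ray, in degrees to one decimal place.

sin r = sin 71.8° / 1.339 = 0.9500/1.339 = 0.7095; r = 45.19°.
D = 2·71.8° − 6·45.19° + 2·180° = 143.60° − 271.15° + 360° = 232.45°.

232.5°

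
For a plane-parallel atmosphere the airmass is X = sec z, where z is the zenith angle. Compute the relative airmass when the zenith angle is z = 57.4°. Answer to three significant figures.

X = sec z = 1/cos 57.4° = 1/0.5388 = 1.8561.

1.86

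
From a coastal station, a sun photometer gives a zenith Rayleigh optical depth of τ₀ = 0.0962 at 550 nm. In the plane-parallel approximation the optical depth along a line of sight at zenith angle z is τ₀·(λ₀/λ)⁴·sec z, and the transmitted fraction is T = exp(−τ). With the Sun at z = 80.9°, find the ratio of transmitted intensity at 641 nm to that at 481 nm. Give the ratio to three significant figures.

Airmass: sec 80.9° = 6.3228.
τ(641 nm) = 0.0962 × (550/641)⁴ × 6.3228 = 0.0962 × 0.5420 × 6.3228 = 0.3297.
τ(481 nm) = 0.0962 × (550/481)⁴ × 6.3228 = 0.0962 × 1.7095 × 6.3228 = 1.0398.
T(641)/T(481) = exp(τ_B − τ_A) = exp(0.7101) = 2.0342.

2.03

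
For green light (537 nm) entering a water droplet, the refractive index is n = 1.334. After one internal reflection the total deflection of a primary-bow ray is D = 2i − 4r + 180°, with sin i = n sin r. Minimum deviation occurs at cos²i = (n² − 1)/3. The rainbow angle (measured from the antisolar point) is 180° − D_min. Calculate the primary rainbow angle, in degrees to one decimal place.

cos²i = (1.77956 − 1)/3 = 0.25985; i = arccos(0.50976) = 59.352°.
sin r = sin 59.352°/1.334 = 0.64492; r = 40.159°.
D_min = 2·59.352° − 4·40.159° + 180° = 138.067°.
Rainbow angle = 180° − D_min = 41.933°.

41.9°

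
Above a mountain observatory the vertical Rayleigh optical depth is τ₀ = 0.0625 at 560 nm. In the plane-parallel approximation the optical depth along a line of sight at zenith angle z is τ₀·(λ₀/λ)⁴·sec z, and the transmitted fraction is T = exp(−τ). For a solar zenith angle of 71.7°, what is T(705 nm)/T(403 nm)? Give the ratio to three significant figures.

Airmass: sec 71.7° = 3.1848.
τ(705 nm) = 0.0625 × (560/705)⁴ × 3.1848 = 0.0625 × 0.3981 × 3.1848 = 0.0792.
τ(403 nm) = 0.0625 × (560/403)⁴ × 3.1848 = 0.0625 × 3.7285 × 3.1848 = 0.7422.
T(705)/T(403) = exp(τ_B − τ_A) = exp(0.6629) = 1.9404.

1.94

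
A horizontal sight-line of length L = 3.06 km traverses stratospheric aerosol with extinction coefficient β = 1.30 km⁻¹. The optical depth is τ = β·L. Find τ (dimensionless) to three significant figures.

τ = β·L = 1.30 × 3.06 = 3.9780.

3.98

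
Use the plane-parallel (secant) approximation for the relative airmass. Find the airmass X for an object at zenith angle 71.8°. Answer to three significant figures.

X = sec z = 1/cos 71.8° = 1/0.3123 = 3.2017.

3.20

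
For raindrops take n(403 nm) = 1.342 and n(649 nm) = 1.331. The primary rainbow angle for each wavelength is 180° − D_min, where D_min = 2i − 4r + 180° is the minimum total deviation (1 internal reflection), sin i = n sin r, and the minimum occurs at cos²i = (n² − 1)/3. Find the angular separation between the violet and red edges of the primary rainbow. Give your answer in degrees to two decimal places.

1.58°

At 403 nm (n = 1.342): cos²i = 0.26699 → i = 58.888°, r = 39.641°, D_min = 139.213°, rainbow angle = 40.787°.
At 649 nm (n = 1.331): cos²i = 0.25719 → i = 59.527°, r = 40.356°, D_min = 137.630°, rainbow angle = 42.370°.
Angular width = |40.787° − 42.370°| = 1.583°.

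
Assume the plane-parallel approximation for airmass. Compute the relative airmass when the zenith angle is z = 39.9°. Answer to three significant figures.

1.30

X = sec z = 1/cos 39.9° = 1/0.7672 = 1.3035.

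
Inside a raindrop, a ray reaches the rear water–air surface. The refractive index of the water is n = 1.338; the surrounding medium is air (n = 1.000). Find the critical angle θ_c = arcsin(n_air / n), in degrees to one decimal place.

48.4°

sin θ_c = n_air / n = 1.000 / 1.338 = 0.7474.
θ_c = arcsin(0.7474) = 48.36°.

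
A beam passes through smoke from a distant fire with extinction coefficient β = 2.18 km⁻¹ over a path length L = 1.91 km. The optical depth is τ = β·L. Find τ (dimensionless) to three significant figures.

τ = β·L = 2.18 × 1.91 = 4.1638.

4.16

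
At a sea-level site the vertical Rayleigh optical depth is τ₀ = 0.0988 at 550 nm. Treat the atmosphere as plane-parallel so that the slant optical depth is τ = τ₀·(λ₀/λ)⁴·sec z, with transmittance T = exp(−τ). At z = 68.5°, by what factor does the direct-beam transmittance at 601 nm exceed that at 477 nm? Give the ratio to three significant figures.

Airmass: sec 68.5° = 2.7285.
τ(601 nm) = 0.0988 × (550/601)⁴ × 2.7285 = 0.0988 × 0.7014 × 2.7285 = 0.1891.
τ(477 nm) = 0.0988 × (550/477)⁴ × 2.7285 = 0.0988 × 1.7676 × 2.7285 = 0.4765.
T(601)/T(477) = exp(τ_B − τ_A) = exp(0.2874) = 1.3330.

1.33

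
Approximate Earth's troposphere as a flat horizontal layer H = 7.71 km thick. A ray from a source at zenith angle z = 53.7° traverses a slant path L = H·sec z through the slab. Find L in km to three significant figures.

sec z = 1/cos 53.7° = 1.6892.
L = 7.71 × 1.6892 = 13.023 km.

13.0 km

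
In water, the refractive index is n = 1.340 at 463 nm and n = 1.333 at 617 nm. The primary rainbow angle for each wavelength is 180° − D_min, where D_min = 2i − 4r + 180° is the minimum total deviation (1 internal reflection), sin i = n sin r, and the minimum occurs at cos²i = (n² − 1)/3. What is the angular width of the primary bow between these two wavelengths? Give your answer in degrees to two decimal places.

1.01°

At 463 nm (n = 1.340): cos²i = 0.26520 → i = 59.004°, r = 39.770°, D_min = 138.929°, rainbow angle = 41.071°.
At 617 nm (n = 1.333): cos²i = 0.25896 → i = 59.410°, r = 40.225°, D_min = 137.922°, rainbow angle = 42.078°.
Angular width = |41.071° − 42.078°| = 1.007°.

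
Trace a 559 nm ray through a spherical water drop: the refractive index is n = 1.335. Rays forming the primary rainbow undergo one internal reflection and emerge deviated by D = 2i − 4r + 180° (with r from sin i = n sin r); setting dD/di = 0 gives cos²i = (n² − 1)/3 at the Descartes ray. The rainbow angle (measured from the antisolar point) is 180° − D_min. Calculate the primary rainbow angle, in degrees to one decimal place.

41.8°

cos²i = (1.78222 − 1)/3 = 0.26074; i = arccos(0.51063) = 59.294°.
sin r = sin 59.294°/1.335 = 0.64405; r = 40.094°.
D_min = 2·59.294° − 4·40.094° + 180° = 138.212°.
Rainbow angle = 180° − D_min = 41.788°.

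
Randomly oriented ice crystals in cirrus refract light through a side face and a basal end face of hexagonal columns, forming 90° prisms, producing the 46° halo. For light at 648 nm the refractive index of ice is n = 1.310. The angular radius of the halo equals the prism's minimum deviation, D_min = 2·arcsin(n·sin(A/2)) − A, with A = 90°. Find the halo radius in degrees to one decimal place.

45.7°

n·sin(A/2) = 1.310 × sin 45° = 1.310 × 0.7071 = 0.9263.
D_min = 2·arcsin(0.9263) − 90° = 2 × 67.867° − 90° = 45.733°.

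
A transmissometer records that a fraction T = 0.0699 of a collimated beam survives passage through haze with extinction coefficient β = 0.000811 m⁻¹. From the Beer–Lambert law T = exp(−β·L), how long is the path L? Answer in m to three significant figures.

3280 m

Beer–Lambert: T = exp(−βL) ⇒ L = −ln(T)/β = −ln(0.0699)/0.000811 = 2.6607/0.000811 = 3281 m.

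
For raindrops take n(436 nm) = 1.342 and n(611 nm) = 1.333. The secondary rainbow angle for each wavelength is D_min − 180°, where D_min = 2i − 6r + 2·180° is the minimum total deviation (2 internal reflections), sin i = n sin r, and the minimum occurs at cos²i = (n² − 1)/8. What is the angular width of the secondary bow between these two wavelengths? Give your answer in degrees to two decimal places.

2.33°

At 436 nm (n = 1.342): cos²i = 0.10012 → i = 71.554°, r = 44.981°, D_min = 233.222°, rainbow angle = 53.222°.
At 611 nm (n = 1.333): cos²i = 0.09711 → i = 71.843°, r = 45.466°, D_min = 230.891°, rainbow angle = 50.891°.
Angular width = |53.222° − 50.891°| = 2.331°.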